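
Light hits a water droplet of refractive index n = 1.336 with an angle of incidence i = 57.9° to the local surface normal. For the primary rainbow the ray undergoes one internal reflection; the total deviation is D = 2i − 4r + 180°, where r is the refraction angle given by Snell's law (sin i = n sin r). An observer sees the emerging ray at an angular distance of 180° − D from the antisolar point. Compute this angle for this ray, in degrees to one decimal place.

41.6°

sin r = sin 57.9° / 1.336 = 0.8471/1.336 = 0.6341; r = 39.35°.
D = 2·57.9° − 4·39.35° + 180° = 115.80° − 157.41° + 180° = 138.39°.
Angle from antisolar point = 180° − D = 41.61°.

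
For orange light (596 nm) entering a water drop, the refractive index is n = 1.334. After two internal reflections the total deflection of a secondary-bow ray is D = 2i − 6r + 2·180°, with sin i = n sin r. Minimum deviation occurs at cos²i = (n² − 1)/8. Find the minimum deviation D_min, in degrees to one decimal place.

231.2°

cos²i = (1.77956 − 1)/8 = 0.09744; i = arccos(0.31216) = 71.810°.
sin r = sin 71.810°/1.334 = 0.71217; r = 45.411°.
D_min = 2·71.810° − 6·45.411° + 360° = 231.153°.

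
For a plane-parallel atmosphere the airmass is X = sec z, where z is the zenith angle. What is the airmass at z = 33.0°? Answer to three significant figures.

1.19

X = sec z = 1/cos 33.0° = 1/0.8387 = 1.1924.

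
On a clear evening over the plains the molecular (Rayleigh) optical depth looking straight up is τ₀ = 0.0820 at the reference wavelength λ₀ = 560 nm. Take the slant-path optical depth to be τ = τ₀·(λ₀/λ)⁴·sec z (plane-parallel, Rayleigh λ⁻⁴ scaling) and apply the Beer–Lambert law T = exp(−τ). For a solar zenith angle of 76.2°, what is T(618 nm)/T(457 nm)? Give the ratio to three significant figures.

Airmass: sec 76.2° = 4.1923.
τ(618 nm) = 0.0820 × (560/618)⁴ × 4.1923 = 0.0820 × 0.6742 × 4.1923 = 0.2318.
τ(457 nm) = 0.0820 × (560/457)⁴ × 4.1923 = 0.0820 × 2.2547 × 4.1923 = 0.7751.
T(618)/T(457) = exp(τ_B − τ_A) = exp(0.5433) = 1.7217.

1.72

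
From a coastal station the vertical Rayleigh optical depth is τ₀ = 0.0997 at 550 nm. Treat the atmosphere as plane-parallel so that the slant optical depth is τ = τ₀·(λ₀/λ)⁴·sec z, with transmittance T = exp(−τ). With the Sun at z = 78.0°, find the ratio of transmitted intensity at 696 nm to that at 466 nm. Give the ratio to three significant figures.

2.10

Airmass: sec 78.0° = 4.8097.
τ(696 nm) = 0.0997 × (550/696)⁴ × 4.8097 = 0.0997 × 0.3900 × 4.8097 = 0.1870.
τ(466 nm) = 0.0997 × (550/466)⁴ × 4.8097 = 0.0997 × 1.9405 × 4.8097 = 0.9305.
T(696)/T(466) = exp(τ_B − τ_A) = exp(0.7435) = 2.1033.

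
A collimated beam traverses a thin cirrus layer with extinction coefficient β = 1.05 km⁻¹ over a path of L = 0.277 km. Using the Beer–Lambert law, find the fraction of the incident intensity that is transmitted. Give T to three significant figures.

τ = β·L = 1.05 × 0.277 = 0.2909.
T = exp(−0.2909) = 0.7476.

0.748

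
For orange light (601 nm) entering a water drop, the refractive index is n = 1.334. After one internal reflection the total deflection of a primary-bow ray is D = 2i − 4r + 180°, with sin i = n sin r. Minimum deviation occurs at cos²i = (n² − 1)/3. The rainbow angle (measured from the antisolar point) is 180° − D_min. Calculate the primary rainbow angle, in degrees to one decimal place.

41.9°

cos²i = (1.77956 − 1)/3 = 0.25985; i = arccos(0.50976) = 59.352°.
sin r = sin 59.352°/1.334 = 0.64492; r = 40.159°.
D_min = 2·59.352° − 4·40.159° + 180° = 138.067°.
Rainbow angle = 180° − D_min = 41.933°.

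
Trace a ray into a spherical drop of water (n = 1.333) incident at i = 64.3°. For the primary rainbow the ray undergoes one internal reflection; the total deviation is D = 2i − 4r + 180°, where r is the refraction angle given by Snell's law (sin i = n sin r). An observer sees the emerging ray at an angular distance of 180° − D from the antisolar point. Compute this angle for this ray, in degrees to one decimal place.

sin r = sin 64.3° / 1.333 = 0.9011/1.333 = 0.6760; r = 42.53°.
D = 2·64.3° − 4·42.53° + 180° = 128.60° − 170.12° + 180° = 138.48°.
Angle from antisolar point = 180° − D = 41.52°.

41.5°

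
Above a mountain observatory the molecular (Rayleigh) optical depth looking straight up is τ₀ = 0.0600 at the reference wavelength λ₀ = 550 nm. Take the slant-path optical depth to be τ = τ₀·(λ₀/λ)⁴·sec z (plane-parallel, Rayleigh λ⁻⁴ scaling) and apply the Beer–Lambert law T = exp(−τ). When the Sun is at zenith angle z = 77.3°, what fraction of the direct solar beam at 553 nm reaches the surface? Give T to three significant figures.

0.766

sec 77.3° = 4.5486.
τ = 0.0600 × (550/553)⁴ × 4.5486 = 0.0600 × 0.9785 × 4.5486 = 0.2670.
T = exp(−0.2670) = 0.7656.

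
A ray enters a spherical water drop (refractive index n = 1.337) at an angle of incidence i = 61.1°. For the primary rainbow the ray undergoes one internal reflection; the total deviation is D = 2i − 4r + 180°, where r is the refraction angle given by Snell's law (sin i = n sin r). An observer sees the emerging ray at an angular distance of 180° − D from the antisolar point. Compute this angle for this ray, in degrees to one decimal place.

41.4°

sin r = sin 61.1° / 1.337 = 0.8755/1.337 = 0.6548; r = 40.90°.
D = 2·61.1° − 4·40.90° + 180° = 122.20° − 163.62° + 180° = 138.58°.
Angle from antisolar point = 180° − D = 41.42°.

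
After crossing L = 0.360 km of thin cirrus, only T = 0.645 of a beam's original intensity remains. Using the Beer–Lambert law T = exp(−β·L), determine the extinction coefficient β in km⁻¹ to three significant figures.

Beer–Lambert: T = exp(−βL) ⇒ β = −ln(T)/L = −ln(0.645)/0.360 = 0.4385/0.360 = 1.218 km⁻¹.

1.22 km⁻¹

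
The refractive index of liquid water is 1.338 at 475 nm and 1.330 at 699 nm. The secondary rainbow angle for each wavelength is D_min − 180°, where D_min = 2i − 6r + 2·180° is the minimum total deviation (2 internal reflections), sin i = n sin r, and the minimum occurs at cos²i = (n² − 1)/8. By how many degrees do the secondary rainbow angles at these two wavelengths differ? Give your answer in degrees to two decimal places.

At 475 nm (n = 1.338): cos²i = 0.09878 → i = 71.682°, r = 45.195°, D_min = 232.193°, rainbow angle = 52.193°.
At 699 nm (n = 1.330): cos²i = 0.09611 → i = 71.940°, r = 45.630°, D_min = 230.101°, rainbow angle = 50.101°.
Angular width = |52.193° − 50.101°| = 2.092°.

2.09°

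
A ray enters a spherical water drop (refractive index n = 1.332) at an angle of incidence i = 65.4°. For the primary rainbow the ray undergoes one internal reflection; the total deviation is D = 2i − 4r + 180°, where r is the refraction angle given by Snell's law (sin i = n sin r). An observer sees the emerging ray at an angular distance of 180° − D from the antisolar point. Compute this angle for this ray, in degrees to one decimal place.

sin r = sin 65.4° / 1.332 = 0.9092/1.332 = 0.6826; r = 43.05°.
D = 2·65.4° − 4·43.05° + 180° = 130.80° − 172.19° + 180° = 138.61°.
Angle from antisolar point = 180° − D = 41.39°.

41.4°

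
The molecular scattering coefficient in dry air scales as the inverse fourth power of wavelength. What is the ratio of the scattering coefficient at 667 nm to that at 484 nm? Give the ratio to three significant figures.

0.277

Rayleigh scattering ∝ λ⁻⁴, so the ratio of coefficients is the inverse fourth power of the wavelength ratio.
σ(667)/σ(484) = (484/667)⁴ = (0.7256)⁴ = 0.2773.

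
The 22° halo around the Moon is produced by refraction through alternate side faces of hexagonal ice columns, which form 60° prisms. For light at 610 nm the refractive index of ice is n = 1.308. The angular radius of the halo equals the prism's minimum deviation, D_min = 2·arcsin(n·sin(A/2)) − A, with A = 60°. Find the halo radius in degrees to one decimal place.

n·sin(A/2) = 1.308 × sin 30° = 1.308 × 0.5000 = 0.6540.
D_min = 2·arcsin(0.6540) − 60° = 2 × 40.844° − 60° = 21.688°.

21.7°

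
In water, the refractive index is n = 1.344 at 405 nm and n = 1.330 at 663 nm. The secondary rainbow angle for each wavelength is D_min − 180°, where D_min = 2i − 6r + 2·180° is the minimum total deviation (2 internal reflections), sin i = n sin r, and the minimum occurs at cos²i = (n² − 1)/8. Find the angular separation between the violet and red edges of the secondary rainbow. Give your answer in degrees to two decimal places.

At 405 nm (n = 1.344): cos²i = 0.10079 → i = 71.490°, r = 44.874°, D_min = 233.733°, rainbow angle = 53.733°.
At 663 nm (n = 1.330): cos²i = 0.09611 → i = 71.940°, r = 45.630°, D_min = 230.101°, rainbow angle = 50.101°.
Angular width = |53.733° − 50.101°| = 3.632°.

3.63°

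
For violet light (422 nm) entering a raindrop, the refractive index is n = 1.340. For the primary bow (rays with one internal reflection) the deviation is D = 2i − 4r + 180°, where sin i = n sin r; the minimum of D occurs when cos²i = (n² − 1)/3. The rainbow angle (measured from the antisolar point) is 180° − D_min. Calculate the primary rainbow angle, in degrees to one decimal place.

41.1°

cos²i = (1.79560 − 1)/3 = 0.26520; i = arccos(0.51498) = 59.004°.
sin r = sin 59.004°/1.340 = 0.63971; r = 39.770°.
D_min = 2·59.004° − 4·39.770° + 180° = 138.929°.
Rainbow angle = 180° − D_min = 41.071°.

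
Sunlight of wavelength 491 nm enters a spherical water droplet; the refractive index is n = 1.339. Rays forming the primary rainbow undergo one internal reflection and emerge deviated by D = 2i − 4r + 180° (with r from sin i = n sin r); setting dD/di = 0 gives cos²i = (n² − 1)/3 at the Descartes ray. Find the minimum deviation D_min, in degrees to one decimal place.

138.8°

cos²i = (1.79292 − 1)/3 = 0.26431; i = arccos(0.51411) = 59.062°.
sin r = sin 59.062°/1.339 = 0.64057; r = 39.834°.
D_min = 2·59.062° − 4·39.834° + 180° = 138.786°.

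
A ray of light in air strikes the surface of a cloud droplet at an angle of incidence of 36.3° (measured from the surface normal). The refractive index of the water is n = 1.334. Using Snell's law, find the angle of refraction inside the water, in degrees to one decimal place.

Snell: sin θ_r = sin θ_i / n = sin 36.3° / 1.334 = 0.5920 / 1.334 = 0.4438.
θ_r = arcsin(0.4438) = 26.35°.

26.3°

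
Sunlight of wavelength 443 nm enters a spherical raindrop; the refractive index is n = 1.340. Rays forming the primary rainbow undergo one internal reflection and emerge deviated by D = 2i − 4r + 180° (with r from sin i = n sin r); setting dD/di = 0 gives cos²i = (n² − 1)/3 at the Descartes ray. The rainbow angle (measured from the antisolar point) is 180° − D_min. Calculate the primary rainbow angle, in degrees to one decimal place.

41.1°

cos²i = (1.79560 − 1)/3 = 0.26520; i = arccos(0.51498) = 59.004°.
sin r = sin 59.004°/1.340 = 0.63971; r = 39.770°.
D_min = 2·59.004° − 4·39.770° + 180° = 138.929°.
Rainbow angle = 180° − D_min = 41.071°.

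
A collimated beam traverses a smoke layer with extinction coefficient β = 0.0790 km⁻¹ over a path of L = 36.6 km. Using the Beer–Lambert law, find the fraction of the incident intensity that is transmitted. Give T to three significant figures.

0.0555

τ = β·L = 0.0790 × 36.6 = 2.8914.
T = exp(−2.8914) = 0.0555.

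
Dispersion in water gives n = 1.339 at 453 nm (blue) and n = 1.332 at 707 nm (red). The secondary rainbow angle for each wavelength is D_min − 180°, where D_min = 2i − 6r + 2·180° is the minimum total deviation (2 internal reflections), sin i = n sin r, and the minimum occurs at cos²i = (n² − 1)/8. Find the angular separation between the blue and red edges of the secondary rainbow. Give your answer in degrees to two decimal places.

1.82°

At 453 nm (n = 1.339): cos²i = 0.09912 → i = 71.650°, r = 45.141°, D_min = 232.451°, rainbow angle = 52.451°.
At 707 nm (n = 1.332): cos²i = 0.09678 → i = 71.875°, r = 45.520°, D_min = 230.628°, rainbow angle = 50.628°.
Angular width = |52.451° − 50.628°| = 1.823°.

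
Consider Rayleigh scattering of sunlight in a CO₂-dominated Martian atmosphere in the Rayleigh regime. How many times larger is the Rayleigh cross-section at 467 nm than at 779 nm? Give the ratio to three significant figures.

Rayleigh scattering ∝ λ⁻⁴, so the ratio of coefficients is the inverse fourth power of the wavelength ratio.
σ(467)/σ(779) = (779/467)⁴ = (1.6681)⁴ = 7.743.

7.74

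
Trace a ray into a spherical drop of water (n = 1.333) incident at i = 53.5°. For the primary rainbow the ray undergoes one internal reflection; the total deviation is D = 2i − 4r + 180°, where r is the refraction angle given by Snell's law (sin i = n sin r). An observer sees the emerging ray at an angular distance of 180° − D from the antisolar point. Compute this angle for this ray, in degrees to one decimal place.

41.4°

sin r = sin 53.5° / 1.333 = 0.8039/1.333 = 0.6030; r = 37.09°.
D = 2·53.5° − 4·37.09° + 180° = 107.00° − 148.35° + 180° = 138.65°.
Angle from antisolar point = 180° − D = 41.35°.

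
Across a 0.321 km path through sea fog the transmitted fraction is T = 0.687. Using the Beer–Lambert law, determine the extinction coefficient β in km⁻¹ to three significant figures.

Beer–Lambert: T = exp(−βL) ⇒ β = −ln(T)/L = −ln(0.687)/0.321 = 0.3754/0.321 = 1.17 km⁻¹.

1.17 km⁻¹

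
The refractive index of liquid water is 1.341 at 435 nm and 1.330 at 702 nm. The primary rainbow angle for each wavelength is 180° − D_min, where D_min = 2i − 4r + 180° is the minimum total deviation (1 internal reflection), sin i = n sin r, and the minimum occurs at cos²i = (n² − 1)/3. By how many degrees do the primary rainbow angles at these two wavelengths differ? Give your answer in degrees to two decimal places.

At 435 nm (n = 1.341): cos²i = 0.26609 → i = 58.946°, r = 39.705°, D_min = 139.071°, rainbow angle = 40.929°.
At 702 nm (n = 1.330): cos²i = 0.25630 → i = 59.585°, r = 40.422°, D_min = 137.484°, rainbow angle = 42.516°.
Angular width = |40.929° − 42.516°| = 1.588°.

1.59°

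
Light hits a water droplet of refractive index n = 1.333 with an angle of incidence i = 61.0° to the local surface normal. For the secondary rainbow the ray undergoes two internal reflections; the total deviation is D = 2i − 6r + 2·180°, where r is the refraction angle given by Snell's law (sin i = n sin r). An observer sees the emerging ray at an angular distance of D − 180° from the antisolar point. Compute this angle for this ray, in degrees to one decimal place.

sin r = sin 61.0° / 1.333 = 0.8746/1.333 = 0.6561; r = 41.01°.
D = 2·61.0° − 6·41.01° + 2·180° = 122.00° − 246.03° + 360° = 235.97°.
Angle from antisolar point = D − 180° = 55.97°.

56.0°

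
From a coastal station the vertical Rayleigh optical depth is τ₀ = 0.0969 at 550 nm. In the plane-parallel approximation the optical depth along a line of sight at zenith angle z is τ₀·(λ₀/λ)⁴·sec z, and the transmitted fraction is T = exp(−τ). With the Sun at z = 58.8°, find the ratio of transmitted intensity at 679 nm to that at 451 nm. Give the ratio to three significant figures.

1.40

Airmass: sec 58.8° = 1.9304.
τ(679 nm) = 0.0969 × (550/679)⁴ × 1.9304 = 0.0969 × 0.4305 × 1.9304 = 0.0805.
τ(451 nm) = 0.0969 × (550/451)⁴ × 1.9304 = 0.0969 × 2.2118 × 1.9304 = 0.4137.
T(679)/T(451) = exp(τ_B − τ_A) = exp(0.3332) = 1.3954.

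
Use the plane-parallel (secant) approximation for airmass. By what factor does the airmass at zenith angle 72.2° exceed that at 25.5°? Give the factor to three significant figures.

X(72.2°)/X(25.5°) = sec 72.2° / sec 25.5° = cos 25.5° / cos 72.2° = 0.9026/0.3057 = 2.9526.

2.95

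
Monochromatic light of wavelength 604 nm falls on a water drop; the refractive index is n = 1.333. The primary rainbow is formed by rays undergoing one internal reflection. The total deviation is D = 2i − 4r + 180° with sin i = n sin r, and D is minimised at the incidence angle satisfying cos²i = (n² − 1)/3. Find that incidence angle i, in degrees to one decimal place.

cos²i = (1.333² − 1)/3 = (1.77689 − 1)/3 = 0.25896.
cos i = 0.50888, so i = 59.410°.

59.4°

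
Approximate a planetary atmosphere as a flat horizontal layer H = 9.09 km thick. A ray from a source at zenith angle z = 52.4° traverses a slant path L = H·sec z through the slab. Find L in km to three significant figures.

sec z = 1/cos 52.4° = 1.6390.
L = 9.09 × 1.6390 = 14.898 km.

14.9 km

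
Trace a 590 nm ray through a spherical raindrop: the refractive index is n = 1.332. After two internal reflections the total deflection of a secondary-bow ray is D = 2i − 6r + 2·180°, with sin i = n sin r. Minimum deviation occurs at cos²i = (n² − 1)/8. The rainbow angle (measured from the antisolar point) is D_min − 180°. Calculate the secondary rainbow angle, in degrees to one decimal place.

50.6°

cos²i = (1.77422 − 1)/8 = 0.09678; i = arccos(0.31109) = 71.875°.
sin r = sin 71.875°/1.332 = 0.71350; r = 45.520°.
D_min = 2·71.875° − 6·45.520° + 360° = 230.628°.
Rainbow angle = D_min − 180° = 50.628°.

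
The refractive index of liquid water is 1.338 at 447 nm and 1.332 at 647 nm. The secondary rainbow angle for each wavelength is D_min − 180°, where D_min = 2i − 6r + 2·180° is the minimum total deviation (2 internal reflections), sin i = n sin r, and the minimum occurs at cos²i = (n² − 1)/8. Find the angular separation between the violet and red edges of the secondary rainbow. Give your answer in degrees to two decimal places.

At 447 nm (n = 1.338): cos²i = 0.09878 → i = 71.682°, r = 45.195°, D_min = 232.193°, rainbow angle = 52.193°.
At 647 nm (n = 1.332): cos²i = 0.09678 → i = 71.875°, r = 45.520°, D_min = 230.628°, rainbow angle = 50.628°.
Angular width = |52.193° − 50.628°| = 1.564°.

1.56°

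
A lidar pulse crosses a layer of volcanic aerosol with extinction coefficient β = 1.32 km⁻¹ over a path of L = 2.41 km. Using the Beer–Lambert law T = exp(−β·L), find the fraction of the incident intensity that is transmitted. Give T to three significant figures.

0.0415

τ = β·L = 1.32 × 2.41 = 3.1812.
T = exp(−3.1812) = 0.0415.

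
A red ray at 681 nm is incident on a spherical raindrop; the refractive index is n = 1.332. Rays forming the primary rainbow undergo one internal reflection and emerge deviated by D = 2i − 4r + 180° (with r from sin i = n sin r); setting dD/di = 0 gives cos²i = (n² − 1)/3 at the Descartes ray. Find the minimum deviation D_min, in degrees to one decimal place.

137.8°

cos²i = (1.77422 − 1)/3 = 0.25807; i = arccos(0.50801) = 59.469°.
sin r = sin 59.469°/1.332 = 0.64666; r = 40.290°.
D_min = 2·59.469° − 4·40.290° + 180° = 137.776°.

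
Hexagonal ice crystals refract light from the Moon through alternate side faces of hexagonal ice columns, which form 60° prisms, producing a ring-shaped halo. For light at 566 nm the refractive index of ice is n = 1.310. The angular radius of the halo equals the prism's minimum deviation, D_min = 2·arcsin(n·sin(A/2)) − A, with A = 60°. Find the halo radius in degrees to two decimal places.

n·sin(A/2) = 1.310 × sin 30° = 1.310 × 0.5000 = 0.6550.
D_min = 2·arcsin(0.6550) − 60° = 2 × 40.920° − 60° = 21.839°.

21.84°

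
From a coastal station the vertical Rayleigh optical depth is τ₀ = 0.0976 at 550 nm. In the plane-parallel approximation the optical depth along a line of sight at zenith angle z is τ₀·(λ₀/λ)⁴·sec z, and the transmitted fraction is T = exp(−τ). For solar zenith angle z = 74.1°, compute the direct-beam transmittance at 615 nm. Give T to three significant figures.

sec 74.1° = 3.6502.
τ = 0.0976 × (550/615)⁴ × 3.6502 = 0.0976 × 0.6397 × 3.6502 = 0.2279.
T = exp(−0.2279) = 0.7962.

0.796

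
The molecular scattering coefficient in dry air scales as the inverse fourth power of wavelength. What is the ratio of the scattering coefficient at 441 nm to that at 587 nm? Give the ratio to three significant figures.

Rayleigh scattering ∝ λ⁻⁴, so the ratio of coefficients is the inverse fourth power of the wavelength ratio.
σ(441)/σ(587) = (587/441)⁴ = (1.3311)⁴ = 3.139.

3.14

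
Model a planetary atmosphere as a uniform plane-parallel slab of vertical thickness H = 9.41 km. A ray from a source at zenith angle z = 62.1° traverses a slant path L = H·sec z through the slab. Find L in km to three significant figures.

20.1 km

sec z = 1/cos 62.1° = 2.1371.
L = 9.41 × 2.1371 = 20.110 km.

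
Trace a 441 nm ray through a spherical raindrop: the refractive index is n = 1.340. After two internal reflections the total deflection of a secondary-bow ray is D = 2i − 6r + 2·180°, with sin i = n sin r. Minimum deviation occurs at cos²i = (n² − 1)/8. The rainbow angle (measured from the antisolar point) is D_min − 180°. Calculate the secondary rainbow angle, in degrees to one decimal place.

52.7°

cos²i = (1.79560 − 1)/8 = 0.09945; i = arccos(0.31536) = 71.618°.
sin r = sin 71.618°/1.340 = 0.70819; r = 45.088°.
D_min = 2·71.618° − 6·45.088° + 360° = 232.709°.
Rainbow angle = D_min − 180° = 52.709°.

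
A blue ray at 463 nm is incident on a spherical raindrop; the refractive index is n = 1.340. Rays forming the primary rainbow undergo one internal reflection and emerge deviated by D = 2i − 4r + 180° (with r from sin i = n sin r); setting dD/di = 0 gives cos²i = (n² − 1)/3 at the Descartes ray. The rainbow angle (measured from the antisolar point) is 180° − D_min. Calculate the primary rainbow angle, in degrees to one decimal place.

cos²i = (1.79560 − 1)/3 = 0.26520; i = arccos(0.51498) = 59.004°.
sin r = sin 59.004°/1.340 = 0.63971; r = 39.770°.
D_min = 2·59.004° − 4·39.770° + 180° = 138.929°.
Rainbow angle = 180° − D_min = 41.071°.

41.1°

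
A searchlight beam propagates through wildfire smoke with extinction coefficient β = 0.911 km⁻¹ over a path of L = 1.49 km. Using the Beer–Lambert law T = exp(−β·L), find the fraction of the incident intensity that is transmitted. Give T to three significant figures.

0.257

τ = β·L = 0.911 × 1.49 = 1.3574.
T = exp(−1.3574) = 0.2573.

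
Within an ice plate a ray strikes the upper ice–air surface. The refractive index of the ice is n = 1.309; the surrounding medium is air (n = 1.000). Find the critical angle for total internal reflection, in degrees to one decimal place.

49.8°

sin θ_c = n_air / n = 1.000 / 1.309 = 0.7639.
θ_c = arcsin(0.7639) = 49.81°.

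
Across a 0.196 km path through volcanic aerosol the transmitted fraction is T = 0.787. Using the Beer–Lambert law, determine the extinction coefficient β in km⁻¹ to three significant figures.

Beer–Lambert: T = exp(−βL) ⇒ β = −ln(T)/L = −ln(0.787)/0.196 = 0.2395/0.196 = 1.222 km⁻¹.

1.22 km⁻¹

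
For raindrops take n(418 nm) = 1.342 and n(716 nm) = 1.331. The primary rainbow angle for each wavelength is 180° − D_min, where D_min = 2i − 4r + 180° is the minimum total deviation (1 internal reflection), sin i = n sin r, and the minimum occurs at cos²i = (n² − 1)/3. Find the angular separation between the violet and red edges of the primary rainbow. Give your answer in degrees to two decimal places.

At 418 nm (n = 1.342): cos²i = 0.26699 → i = 58.888°, r = 39.641°, D_min = 139.213°, rainbow angle = 40.787°.
At 716 nm (n = 1.331): cos²i = 0.25719 → i = 59.527°, r = 40.356°, D_min = 137.630°, rainbow angle = 42.370°.
Angular width = |40.787° − 42.370°| = 1.583°.

1.58°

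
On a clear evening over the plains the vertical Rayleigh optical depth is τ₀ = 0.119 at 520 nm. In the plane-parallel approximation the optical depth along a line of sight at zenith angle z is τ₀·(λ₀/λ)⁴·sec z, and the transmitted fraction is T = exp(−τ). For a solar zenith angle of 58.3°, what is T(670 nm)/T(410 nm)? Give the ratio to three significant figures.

1.65

Airmass: sec 58.3° = 1.9031.
τ(670 nm) = 0.119 × (520/670)⁴ × 1.9031 = 0.119 × 0.3628 × 1.9031 = 0.0822.
τ(410 nm) = 0.119 × (520/410)⁴ × 1.9031 = 0.119 × 2.5875 × 1.9031 = 0.5860.
T(670)/T(410) = exp(τ_B − τ_A) = exp(0.5038) = 1.6550.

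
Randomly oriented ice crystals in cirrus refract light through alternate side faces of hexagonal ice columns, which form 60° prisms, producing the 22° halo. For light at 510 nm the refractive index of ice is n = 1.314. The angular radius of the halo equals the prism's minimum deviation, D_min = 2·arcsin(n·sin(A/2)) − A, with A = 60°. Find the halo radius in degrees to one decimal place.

22.1°

n·sin(A/2) = 1.314 × sin 30° = 1.314 × 0.5000 = 0.6570.
D_min = 2·arcsin(0.6570) − 60° = 2 × 41.071° − 60° = 22.143°.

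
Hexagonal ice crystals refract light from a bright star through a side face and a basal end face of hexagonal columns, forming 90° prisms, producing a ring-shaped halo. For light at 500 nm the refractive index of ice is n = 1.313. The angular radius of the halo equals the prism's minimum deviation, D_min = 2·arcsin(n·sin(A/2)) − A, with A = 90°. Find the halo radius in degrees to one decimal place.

n·sin(A/2) = 1.313 × sin 45° = 1.313 × 0.7071 = 0.9284.
D_min = 2·arcsin(0.9284) − 90° = 2 × 68.192° − 90° = 46.383°.

46.4°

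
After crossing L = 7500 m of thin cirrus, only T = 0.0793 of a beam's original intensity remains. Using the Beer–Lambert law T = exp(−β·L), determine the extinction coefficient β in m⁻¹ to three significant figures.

Beer–Lambert: T = exp(−βL) ⇒ β = −ln(T)/L = −ln(0.0793)/7500 = 2.5345/7500 = 0.0003379 m⁻¹.

0.000338 m⁻¹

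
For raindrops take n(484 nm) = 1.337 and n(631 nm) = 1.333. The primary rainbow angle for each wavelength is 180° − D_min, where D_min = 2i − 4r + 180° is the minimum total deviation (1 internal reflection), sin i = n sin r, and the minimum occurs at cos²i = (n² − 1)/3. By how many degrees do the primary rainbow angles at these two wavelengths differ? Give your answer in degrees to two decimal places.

At 484 nm (n = 1.337): cos²i = 0.26252 → i = 59.178°, r = 39.964°, D_min = 138.500°, rainbow angle = 41.500°.
At 631 nm (n = 1.333): cos²i = 0.25896 → i = 59.410°, r = 40.225°, D_min = 137.922°, rainbow angle = 42.078°.
Angular width = |41.500° − 42.078°| = 0.578°.

0.58°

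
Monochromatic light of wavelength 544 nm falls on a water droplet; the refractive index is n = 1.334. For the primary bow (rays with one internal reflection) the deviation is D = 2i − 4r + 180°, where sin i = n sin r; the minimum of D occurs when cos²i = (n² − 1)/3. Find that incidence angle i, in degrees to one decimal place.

59.4°

cos²i = (1.334² − 1)/3 = (1.77956 − 1)/3 = 0.25985.
cos i = 0.50976, so i = 59.352°.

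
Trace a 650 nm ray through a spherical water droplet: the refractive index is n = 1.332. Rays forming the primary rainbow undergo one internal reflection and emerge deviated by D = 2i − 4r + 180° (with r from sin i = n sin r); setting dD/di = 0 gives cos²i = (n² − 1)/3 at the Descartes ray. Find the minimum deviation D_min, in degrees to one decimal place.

137.8°

cos²i = (1.77422 − 1)/3 = 0.25807; i = arccos(0.50801) = 59.469°.
sin r = sin 59.469°/1.332 = 0.64666; r = 40.290°.
D_min = 2·59.469° − 4·40.290° + 180° = 137.776°.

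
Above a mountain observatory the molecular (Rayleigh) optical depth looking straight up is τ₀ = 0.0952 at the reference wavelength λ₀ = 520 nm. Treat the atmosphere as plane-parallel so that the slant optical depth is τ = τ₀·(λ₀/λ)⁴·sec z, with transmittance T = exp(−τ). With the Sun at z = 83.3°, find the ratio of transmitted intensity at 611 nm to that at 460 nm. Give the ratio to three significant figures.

Airmass: sec 83.3° = 8.5711.
τ(611 nm) = 0.0952 × (520/611)⁴ × 8.5711 = 0.0952 × 0.5246 × 8.5711 = 0.4281.
τ(460 nm) = 0.0952 × (520/460)⁴ × 8.5711 = 0.0952 × 1.6330 × 8.5711 = 1.3325.
T(611)/T(460) = exp(τ_B − τ_A) = exp(0.9044) = 2.4704.

2.47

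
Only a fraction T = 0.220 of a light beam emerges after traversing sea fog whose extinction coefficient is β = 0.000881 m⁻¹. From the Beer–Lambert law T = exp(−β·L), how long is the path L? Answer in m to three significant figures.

Beer–Lambert: T = exp(−βL) ⇒ L = −ln(T)/β = −ln(0.220)/0.000881 = 1.5141/0.000881 = 1719 m.

1720 m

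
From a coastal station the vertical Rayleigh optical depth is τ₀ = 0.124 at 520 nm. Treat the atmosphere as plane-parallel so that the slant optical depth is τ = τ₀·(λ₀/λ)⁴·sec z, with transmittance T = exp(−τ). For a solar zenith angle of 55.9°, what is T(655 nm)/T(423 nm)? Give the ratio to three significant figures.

1.52

Airmass: sec 55.9° = 1.7837.
τ(655 nm) = 0.124 × (520/655)⁴ × 1.7837 = 0.124 × 0.3972 × 1.7837 = 0.0879.
τ(423 nm) = 0.124 × (520/423)⁴ × 1.7837 = 0.124 × 2.2838 × 1.7837 = 0.5051.
T(655)/T(423) = exp(τ_B − τ_A) = exp(0.4173) = 1.5178.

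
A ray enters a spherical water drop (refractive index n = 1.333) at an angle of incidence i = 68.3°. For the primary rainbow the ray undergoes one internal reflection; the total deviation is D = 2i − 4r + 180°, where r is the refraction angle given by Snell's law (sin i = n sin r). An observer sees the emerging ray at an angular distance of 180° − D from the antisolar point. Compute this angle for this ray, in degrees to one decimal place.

sin r = sin 68.3° / 1.333 = 0.9291/1.333 = 0.6970; r = 44.19°.
D = 2·68.3° − 4·44.19° + 180° = 136.60° − 176.75° + 180° = 139.85°.
Angle from antisolar point = 180° − D = 40.15°.

40.2°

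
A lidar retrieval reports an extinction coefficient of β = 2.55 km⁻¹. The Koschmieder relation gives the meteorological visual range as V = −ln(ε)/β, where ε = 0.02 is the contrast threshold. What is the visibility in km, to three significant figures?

1.53 km

V = −ln(0.02) / 2.55 = 3.912 / 2.55 = 1.5341 km.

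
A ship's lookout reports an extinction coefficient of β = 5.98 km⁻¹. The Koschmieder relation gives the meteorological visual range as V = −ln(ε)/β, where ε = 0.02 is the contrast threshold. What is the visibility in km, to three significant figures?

V = −ln(0.02) / 5.98 = 3.912 / 5.98 = 0.6542 km.

0.654 km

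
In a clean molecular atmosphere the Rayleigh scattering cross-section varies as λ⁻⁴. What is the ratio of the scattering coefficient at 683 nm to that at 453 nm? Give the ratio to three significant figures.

Rayleigh scattering ∝ λ⁻⁴, so the ratio of coefficients is the inverse fourth power of the wavelength ratio.
σ(683)/σ(453) = (453/683)⁴ = (0.6633)⁴ = 0.1935.

0.194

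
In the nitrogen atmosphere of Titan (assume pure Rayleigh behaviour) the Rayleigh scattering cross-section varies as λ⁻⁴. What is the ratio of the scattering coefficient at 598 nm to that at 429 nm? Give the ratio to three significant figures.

0.265

Rayleigh scattering ∝ λ⁻⁴, so the ratio of coefficients is the inverse fourth power of the wavelength ratio.
σ(598)/σ(429) = (429/598)⁴ = (0.7174)⁴ = 0.2649.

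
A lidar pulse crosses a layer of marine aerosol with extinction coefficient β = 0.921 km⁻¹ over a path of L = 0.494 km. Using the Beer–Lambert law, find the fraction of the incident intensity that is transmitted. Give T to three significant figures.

0.634

τ = β·L = 0.921 × 0.494 = 0.4550.
T = exp(−0.4550) = 0.6345.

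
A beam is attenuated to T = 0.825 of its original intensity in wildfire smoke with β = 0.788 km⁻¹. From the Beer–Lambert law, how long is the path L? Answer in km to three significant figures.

Beer–Lambert: T = exp(−βL) ⇒ L = −ln(T)/β = −ln(0.825)/0.788 = 0.1924/0.788 = 0.2441 km.

0.244 km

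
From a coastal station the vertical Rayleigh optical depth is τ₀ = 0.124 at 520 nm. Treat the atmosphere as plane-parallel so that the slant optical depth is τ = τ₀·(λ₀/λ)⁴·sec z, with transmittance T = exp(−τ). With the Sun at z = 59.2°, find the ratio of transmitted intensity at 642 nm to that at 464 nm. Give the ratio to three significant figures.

1.32

Airmass: sec 59.2° = 1.9530.
τ(642 nm) = 0.124 × (520/642)⁴ × 1.9530 = 0.124 × 0.4304 × 1.9530 = 0.1042.
τ(464 nm) = 0.124 × (520/464)⁴ × 1.9530 = 0.124 × 1.5774 × 1.9530 = 0.3820.
T(642)/T(464) = exp(τ_B − τ_A) = exp(0.2778) = 1.3202.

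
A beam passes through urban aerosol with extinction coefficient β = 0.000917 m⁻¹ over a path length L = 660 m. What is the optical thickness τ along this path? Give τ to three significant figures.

0.605

τ = β·L = 0.000917 × 660 = 0.6052.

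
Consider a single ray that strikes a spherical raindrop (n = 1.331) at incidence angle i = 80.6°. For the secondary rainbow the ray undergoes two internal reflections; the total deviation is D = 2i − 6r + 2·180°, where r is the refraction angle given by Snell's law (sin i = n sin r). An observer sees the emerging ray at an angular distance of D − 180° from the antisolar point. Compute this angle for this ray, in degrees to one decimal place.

54.2°

sin r = sin 80.6° / 1.331 = 0.9866/1.331 = 0.7412; r = 47.84°.
D = 2·80.6° − 6·47.84° + 2·180° = 161.20° − 287.02° + 360° = 234.18°.
Angle from antisolar point = D − 180° = 54.18°.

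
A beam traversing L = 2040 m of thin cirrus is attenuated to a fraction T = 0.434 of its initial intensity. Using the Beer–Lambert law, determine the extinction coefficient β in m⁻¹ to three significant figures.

0.000409 m⁻¹

Beer–Lambert: T = exp(−βL) ⇒ β = −ln(T)/L = −ln(0.434)/2040 = 0.8347/2040 = 0.0004092 m⁻¹.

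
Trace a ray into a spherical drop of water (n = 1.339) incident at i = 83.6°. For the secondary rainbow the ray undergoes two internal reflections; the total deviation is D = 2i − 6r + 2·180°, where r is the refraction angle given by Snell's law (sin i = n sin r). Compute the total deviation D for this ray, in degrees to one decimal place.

sin r = sin 83.6° / 1.339 = 0.9938/1.339 = 0.7422; r = 47.92°.
D = 2·83.6° − 6·47.92° + 2·180° = 167.20° − 287.50° + 360° = 239.70°.

239.7°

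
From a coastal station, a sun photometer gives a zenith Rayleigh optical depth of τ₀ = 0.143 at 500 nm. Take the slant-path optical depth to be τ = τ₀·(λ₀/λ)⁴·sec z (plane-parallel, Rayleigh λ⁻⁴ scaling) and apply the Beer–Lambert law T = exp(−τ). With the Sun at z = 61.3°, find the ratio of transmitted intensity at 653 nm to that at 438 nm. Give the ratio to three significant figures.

1.50

Airmass: sec 61.3° = 2.0824.
τ(653 nm) = 0.143 × (500/653)⁴ × 2.0824 = 0.143 × 0.3437 × 2.0824 = 0.1024.
τ(438 nm) = 0.143 × (500/438)⁴ × 2.0824 = 0.143 × 1.6982 × 2.0824 = 0.5057.
T(653)/T(438) = exp(τ_B − τ_A) = exp(0.4033) = 1.4968.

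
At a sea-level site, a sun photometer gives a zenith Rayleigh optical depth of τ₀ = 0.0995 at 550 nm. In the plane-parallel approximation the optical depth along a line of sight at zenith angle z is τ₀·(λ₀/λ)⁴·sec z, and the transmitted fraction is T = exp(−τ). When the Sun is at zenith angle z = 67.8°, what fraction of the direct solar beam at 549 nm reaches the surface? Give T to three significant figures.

0.767

sec 67.8° = 2.6466.
τ = 0.0995 × (550/549)⁴ × 2.6466 = 0.0995 × 1.0073 × 2.6466 = 0.2653.
T = exp(−0.2653) = 0.7670.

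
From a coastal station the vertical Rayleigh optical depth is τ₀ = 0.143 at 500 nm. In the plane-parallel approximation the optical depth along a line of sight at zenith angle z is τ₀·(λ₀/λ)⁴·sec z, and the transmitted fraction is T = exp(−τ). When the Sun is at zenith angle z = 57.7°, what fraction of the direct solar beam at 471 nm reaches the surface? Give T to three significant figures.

sec 57.7° = 1.8714.
τ = 0.143 × (500/471)⁴ × 1.8714 = 0.143 × 1.2700 × 1.8714 = 0.3399.
T = exp(−0.3399) = 0.7119.

0.712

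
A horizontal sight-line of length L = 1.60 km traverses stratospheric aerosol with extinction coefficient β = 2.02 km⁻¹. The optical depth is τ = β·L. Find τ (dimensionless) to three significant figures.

3.23

τ = β·L = 2.02 × 1.60 = 3.2320.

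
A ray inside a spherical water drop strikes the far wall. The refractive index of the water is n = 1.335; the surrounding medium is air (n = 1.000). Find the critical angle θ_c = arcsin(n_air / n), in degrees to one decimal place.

sin θ_c = n_air / n = 1.000 / 1.335 = 0.7491.
θ_c = arcsin(0.7491) = 48.51°.

48.5°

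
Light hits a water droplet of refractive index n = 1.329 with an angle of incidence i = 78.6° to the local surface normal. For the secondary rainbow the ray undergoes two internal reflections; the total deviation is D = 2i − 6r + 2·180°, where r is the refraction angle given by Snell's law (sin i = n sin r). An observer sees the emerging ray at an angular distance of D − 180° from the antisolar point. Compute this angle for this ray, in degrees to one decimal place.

sin r = sin 78.6° / 1.329 = 0.9803/1.329 = 0.7376; r = 47.53°.
D = 2·78.6° − 6·47.53° + 2·180° = 157.20° − 285.16° + 360° = 232.04°.
Angle from antisolar point = D − 180° = 52.04°.

52.0°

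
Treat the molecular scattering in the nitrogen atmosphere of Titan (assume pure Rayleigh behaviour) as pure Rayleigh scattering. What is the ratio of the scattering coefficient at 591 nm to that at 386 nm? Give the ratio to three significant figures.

0.182

Rayleigh scattering ∝ λ⁻⁴, so the ratio of coefficients is the inverse fourth power of the wavelength ratio.
σ(591)/σ(386) = (386/591)⁴ = (0.6531)⁴ = 0.182.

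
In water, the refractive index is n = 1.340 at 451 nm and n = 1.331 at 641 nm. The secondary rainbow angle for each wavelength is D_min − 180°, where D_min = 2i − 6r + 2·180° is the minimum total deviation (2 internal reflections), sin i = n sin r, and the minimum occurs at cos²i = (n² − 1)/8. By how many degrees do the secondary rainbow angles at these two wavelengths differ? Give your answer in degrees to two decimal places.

2.34°

At 451 nm (n = 1.340): cos²i = 0.09945 → i = 71.618°, r = 45.088°, D_min = 232.709°, rainbow angle = 52.709°.
At 641 nm (n = 1.331): cos²i = 0.09645 → i = 71.907°, r = 45.575°, D_min = 230.365°, rainbow angle = 50.365°.
Angular width = |52.709° − 50.365°| = 2.344°.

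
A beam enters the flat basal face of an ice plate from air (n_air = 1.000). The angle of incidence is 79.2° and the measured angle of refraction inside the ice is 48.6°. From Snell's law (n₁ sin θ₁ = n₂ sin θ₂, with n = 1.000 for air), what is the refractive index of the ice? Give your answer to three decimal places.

1.310

n = sin θ_i / sin θ_r = sin 79.2° / sin 48.6° = 0.9823 / 0.7501 = 1.3095.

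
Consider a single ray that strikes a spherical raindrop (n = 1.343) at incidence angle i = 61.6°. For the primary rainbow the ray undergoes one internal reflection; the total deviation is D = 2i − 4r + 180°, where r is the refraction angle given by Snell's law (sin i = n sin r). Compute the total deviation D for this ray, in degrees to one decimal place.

sin r = sin 61.6° / 1.343 = 0.8796/1.343 = 0.6550; r = 40.92°.
D = 2·61.6° − 4·40.92° + 180° = 123.20° − 163.67° + 180° = 139.53°.

139.5°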